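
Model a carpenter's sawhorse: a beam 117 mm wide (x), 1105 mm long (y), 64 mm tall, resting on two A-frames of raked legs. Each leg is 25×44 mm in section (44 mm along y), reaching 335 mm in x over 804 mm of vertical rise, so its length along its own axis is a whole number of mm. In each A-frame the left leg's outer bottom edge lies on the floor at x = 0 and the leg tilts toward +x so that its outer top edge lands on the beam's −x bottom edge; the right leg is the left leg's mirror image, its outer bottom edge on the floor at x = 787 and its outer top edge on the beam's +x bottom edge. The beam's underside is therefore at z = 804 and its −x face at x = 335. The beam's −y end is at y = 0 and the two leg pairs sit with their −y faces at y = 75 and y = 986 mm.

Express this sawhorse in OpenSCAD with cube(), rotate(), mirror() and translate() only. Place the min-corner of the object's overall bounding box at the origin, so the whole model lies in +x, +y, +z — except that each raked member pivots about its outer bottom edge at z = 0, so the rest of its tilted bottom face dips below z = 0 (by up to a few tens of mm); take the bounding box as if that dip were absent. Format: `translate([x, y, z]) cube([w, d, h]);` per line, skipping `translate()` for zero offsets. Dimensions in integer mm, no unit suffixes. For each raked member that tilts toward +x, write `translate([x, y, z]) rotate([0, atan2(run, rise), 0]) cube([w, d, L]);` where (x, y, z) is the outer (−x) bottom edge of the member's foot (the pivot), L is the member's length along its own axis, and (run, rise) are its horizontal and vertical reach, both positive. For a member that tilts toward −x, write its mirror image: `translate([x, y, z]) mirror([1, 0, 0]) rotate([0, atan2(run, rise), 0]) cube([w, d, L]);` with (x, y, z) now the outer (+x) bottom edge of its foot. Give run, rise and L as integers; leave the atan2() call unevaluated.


translate([335, 0, 804]) cube([117, 1105, 64]);
translate([0, 75, 0]) rotate([0, atan2(335, 804), 0]) cube([25, 44, 871]);
translate([787, 75, 0]) mirror([1, 0, 0]) rotate([0, atan2(335, 804), 0]) cube([25, 44, 871]);
translate([0, 986, 0]) rotate([0, atan2(335, 804), 0]) cube([25, 44, 871]);
translate([787, 986, 0]) mirror([1, 0, 0]) rotate([0, atan2(335, 804), 0]) cube([25, 44, 871]);


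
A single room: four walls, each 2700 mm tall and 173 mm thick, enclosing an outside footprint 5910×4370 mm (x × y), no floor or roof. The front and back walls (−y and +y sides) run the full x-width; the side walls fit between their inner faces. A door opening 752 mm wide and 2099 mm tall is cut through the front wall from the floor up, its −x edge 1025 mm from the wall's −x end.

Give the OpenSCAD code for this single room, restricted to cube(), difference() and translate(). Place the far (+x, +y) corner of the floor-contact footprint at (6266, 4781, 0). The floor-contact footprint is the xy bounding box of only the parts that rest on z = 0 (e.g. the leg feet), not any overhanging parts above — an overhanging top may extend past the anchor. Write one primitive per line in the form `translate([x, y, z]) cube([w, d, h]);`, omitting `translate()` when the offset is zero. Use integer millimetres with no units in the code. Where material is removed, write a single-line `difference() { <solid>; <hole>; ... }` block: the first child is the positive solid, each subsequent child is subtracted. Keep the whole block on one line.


difference() { translate([356, 411, 0]) cube([5910, 173, 2700]); translate([1381, 411, 0]) cube([752, 173, 2099]); }
translate([356, 4608, 0]) cube([5910, 173, 2700]);
translate([356, 584, 0]) cube([173, 4024, 2700]);
translate([6093, 584, 0]) cube([173, 4024, 2700]);


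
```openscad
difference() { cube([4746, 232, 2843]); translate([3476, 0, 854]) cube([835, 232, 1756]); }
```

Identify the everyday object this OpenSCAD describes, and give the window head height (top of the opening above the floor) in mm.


A wall with a window opening. The window head height is 2610 mm.

A wall with a rectangular opening subtracted — a window. Sill at z = 854, opening 1756 mm tall, so the head is at 854 + 1756 = 2610 mm.


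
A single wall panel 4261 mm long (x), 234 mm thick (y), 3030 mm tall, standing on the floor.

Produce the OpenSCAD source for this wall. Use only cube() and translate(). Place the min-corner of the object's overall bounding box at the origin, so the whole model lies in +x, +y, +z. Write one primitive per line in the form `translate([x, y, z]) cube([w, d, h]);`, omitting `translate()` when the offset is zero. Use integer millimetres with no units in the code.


cube([4261, 234, 3030]);


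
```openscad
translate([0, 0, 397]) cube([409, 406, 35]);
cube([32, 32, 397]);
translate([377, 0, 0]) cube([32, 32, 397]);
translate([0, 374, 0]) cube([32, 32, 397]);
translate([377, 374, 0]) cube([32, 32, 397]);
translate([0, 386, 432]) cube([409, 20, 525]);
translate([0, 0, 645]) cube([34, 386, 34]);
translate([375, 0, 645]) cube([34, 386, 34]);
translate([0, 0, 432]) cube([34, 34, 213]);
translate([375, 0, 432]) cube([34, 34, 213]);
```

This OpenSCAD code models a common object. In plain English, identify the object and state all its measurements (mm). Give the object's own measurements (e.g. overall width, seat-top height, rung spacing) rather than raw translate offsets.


A chair. The seat is a 409×406×35 mm slab with its top at z = 432 mm, on four 32×32 mm corner legs (flush with the seat edges, standing on z = 0). A flat backrest 20 mm thick, 525 mm tall, spans the full seat width and rises from the seat top along its +y edge, rear face flush with the rear of the seat. Two armrests of 34×34 mm section run along each side from the seat's front edge to the front of the backrest, top faces 247 mm above the seat top and outer faces flush with the seat's x-edges; a 34×34 mm post under the front of each armrest stands on the seat at the front corner.


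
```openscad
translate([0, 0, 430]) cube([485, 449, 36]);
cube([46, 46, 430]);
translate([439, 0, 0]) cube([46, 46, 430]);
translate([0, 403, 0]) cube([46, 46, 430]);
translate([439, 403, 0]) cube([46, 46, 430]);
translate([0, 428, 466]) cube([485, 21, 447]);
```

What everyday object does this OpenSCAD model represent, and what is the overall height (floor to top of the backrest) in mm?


A chair. The overall height is 913 mm.

A slab on four corner posts with a tall panel at the back — a chair. The seat slab sits at z = 430 with thickness 36, and the 447 mm backrest starts at the seat top, so the overall height is 430 + 36 + 447 = 913 mm.


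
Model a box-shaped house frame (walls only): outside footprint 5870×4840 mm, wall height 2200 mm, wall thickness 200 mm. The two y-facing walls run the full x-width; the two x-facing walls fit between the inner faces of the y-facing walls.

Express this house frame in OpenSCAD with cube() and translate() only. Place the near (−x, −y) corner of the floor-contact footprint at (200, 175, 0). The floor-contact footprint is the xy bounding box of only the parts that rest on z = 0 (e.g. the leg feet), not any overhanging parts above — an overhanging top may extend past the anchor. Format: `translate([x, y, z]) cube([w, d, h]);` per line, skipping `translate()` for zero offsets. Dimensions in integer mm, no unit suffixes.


translate([200, 175, 0]) cube([5870, 200, 2200]);
translate([200, 4815, 0]) cube([5870, 200, 2200]);
translate([200, 375, 0]) cube([200, 4440, 2200]);
translate([5870, 375, 0]) cube([200, 4440, 2200]);


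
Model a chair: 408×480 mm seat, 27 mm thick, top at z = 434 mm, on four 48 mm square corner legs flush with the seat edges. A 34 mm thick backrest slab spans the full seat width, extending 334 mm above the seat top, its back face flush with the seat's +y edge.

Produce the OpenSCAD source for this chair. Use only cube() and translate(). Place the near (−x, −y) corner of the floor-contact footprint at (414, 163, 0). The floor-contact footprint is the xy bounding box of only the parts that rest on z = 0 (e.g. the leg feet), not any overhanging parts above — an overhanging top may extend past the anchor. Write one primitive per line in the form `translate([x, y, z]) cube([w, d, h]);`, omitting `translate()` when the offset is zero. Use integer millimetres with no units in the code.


translate([414, 163, 407]) cube([408, 480, 27]);
translate([414, 163, 0]) cube([48, 48, 407]);
translate([774, 163, 0]) cube([48, 48, 407]);
translate([414, 595, 0]) cube([48, 48, 407]);
translate([774, 595, 0]) cube([48, 48, 407]);
translate([414, 609, 434]) cube([408, 34, 334]);


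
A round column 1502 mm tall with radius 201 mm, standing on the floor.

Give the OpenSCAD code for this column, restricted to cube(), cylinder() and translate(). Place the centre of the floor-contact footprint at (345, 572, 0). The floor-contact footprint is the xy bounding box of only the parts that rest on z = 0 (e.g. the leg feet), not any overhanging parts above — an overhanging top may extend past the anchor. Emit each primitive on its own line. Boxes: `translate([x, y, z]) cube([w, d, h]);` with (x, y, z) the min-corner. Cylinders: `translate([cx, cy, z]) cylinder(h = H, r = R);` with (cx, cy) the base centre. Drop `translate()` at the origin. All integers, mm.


translate([345, 572, 0]) cylinder(h = 1502, r = 201);


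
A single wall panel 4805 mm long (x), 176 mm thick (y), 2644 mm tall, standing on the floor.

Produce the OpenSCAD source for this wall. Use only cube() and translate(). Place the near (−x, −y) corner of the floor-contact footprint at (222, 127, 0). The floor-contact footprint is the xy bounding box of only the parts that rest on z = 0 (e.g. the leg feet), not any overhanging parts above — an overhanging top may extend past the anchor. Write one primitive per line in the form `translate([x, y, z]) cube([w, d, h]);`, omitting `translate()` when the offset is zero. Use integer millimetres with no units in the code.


translate([222, 127, 0]) cube([4805, 176, 2644]);


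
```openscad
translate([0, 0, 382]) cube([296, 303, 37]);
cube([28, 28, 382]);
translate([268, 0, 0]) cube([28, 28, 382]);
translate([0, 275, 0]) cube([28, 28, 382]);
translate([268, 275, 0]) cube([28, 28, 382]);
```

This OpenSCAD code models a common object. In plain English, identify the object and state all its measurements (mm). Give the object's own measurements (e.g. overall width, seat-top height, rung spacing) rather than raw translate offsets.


A simple wooden stool: a rectangular seat 296 mm (x) by 303 mm (y), 37 mm thick, top face at z = 419 mm, on four square legs, each 28×28 mm in cross-section. The legs rest on z = 0, each flush with a corner of the seat.


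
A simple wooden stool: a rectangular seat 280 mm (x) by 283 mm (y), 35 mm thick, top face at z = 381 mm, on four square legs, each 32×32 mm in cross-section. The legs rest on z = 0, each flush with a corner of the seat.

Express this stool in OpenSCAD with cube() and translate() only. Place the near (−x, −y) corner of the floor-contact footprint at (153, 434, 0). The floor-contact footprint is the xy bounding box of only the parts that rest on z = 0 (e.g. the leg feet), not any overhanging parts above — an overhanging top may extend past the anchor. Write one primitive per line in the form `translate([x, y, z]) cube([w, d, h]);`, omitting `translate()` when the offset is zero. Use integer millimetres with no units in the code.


// leg_h = 381 - 35 = 346
translate([153, 434, 346]) cube([280, 283, 35]);
translate([153, 434, 0]) cube([32, 32, 346]);
translate([401, 434, 0]) cube([32, 32, 346]);
translate([153, 685, 0]) cube([32, 32, 346]);
translate([401, 685, 0]) cube([32, 32, 346]);


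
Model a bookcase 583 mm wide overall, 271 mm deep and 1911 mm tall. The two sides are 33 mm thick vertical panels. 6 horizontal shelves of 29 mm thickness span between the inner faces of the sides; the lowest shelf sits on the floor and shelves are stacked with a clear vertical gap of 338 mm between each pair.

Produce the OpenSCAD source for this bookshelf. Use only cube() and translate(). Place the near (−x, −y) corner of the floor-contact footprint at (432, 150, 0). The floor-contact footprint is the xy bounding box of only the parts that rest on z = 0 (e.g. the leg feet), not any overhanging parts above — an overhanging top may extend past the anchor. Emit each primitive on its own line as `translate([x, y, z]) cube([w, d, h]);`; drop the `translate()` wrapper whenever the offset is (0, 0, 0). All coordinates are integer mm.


translate([432, 150, 0]) cube([33, 271, 1911]);
translate([982, 150, 0]) cube([33, 271, 1911]);
translate([465, 150, 0]) cube([517, 271, 29]);
translate([465, 150, 367]) cube([517, 271, 29]);
translate([465, 150, 734]) cube([517, 271, 29]);
translate([465, 150, 1101]) cube([517, 271, 29]);
translate([465, 150, 1468]) cube([517, 271, 29]);
translate([465, 150, 1835]) cube([517, 271, 29]);


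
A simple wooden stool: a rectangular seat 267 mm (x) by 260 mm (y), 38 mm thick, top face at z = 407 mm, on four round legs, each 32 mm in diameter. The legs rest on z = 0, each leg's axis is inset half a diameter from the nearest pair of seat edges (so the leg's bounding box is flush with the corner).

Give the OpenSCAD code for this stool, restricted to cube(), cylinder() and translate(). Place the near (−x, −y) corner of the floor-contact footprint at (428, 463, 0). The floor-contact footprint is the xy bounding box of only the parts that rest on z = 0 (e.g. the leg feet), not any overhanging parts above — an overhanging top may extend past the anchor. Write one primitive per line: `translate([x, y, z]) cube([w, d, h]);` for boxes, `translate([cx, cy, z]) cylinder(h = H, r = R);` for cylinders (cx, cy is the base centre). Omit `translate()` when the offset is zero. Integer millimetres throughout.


translate([428, 463, 369]) cube([267, 260, 38]);
translate([444, 479, 0]) cylinder(h = 369, r = 16);
translate([679, 479, 0]) cylinder(h = 369, r = 16);
translate([444, 707, 0]) cylinder(h = 369, r = 16);
translate([679, 707, 0]) cylinder(h = 369, r = 16);


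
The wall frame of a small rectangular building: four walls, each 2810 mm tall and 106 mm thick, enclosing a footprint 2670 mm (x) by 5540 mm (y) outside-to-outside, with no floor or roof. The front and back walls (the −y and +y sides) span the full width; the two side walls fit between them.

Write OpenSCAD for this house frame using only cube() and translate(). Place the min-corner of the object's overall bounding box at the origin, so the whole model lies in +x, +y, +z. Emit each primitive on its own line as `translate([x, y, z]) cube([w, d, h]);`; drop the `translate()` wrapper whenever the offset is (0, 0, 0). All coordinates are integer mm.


cube([2670, 106, 2810]);
translate([0, 5434, 0]) cube([2670, 106, 2810]);
translate([0, 106, 0]) cube([106, 5328, 2810]);
translate([2564, 106, 0]) cube([106, 5328, 2810]);


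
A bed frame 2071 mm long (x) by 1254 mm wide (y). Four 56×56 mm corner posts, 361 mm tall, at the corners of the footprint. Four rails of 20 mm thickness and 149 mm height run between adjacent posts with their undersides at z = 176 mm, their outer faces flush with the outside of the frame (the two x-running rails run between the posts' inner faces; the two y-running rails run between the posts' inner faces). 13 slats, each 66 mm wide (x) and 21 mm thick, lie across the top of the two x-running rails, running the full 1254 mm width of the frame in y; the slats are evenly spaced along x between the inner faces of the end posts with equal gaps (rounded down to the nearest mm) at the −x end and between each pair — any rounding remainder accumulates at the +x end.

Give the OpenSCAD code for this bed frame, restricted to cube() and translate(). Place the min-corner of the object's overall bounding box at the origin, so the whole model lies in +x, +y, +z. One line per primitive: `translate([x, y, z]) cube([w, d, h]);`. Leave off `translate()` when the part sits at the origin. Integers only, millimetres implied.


cube([56, 56, 361]);
translate([0, 1198, 0]) cube([56, 56, 361]);
translate([2015, 0, 0]) cube([56, 56, 361]);
translate([2015, 1198, 0]) cube([56, 56, 361]);
translate([56, 0, 176]) cube([1959, 20, 149]);
translate([56, 1234, 176]) cube([1959, 20, 149]);
translate([0, 56, 176]) cube([20, 1142, 149]);
translate([2051, 56, 176]) cube([20, 1142, 149]);
translate([134, 0, 325]) cube([66, 1254, 21]);
translate([278, 0, 325]) cube([66, 1254, 21]);
translate([422, 0, 325]) cube([66, 1254, 21]);
translate([566, 0, 325]) cube([66, 1254, 21]);
translate([710, 0, 325]) cube([66, 1254, 21]);
translate([854, 0, 325]) cube([66, 1254, 21]);
translate([998, 0, 325]) cube([66, 1254, 21]);
translate([1142, 0, 325]) cube([66, 1254, 21]);
translate([1286, 0, 325]) cube([66, 1254, 21]);
translate([1430, 0, 325]) cube([66, 1254, 21]);
translate([1574, 0, 325]) cube([66, 1254, 21]);
translate([1718, 0, 325]) cube([66, 1254, 21]);
translate([1862, 0, 325]) cube([66, 1254, 21]);


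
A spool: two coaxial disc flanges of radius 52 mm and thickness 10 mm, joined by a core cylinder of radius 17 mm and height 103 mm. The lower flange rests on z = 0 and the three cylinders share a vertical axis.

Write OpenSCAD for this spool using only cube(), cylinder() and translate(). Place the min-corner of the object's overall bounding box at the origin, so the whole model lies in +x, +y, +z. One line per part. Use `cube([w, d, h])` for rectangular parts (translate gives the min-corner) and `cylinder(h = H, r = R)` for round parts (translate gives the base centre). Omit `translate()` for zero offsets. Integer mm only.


translate([52, 52, 0]) cylinder(h = 10, r = 52);
translate([52, 52, 10]) cylinder(h = 103, r = 17);
translate([52, 52, 113]) cylinder(h = 10, r = 52);


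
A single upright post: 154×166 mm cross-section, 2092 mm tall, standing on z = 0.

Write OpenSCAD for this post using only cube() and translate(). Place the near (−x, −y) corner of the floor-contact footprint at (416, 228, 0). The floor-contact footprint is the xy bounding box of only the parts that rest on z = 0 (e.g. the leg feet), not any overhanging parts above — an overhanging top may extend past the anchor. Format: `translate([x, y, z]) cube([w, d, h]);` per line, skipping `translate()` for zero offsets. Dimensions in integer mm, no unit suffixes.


translate([416, 228, 0]) cube([154, 166, 2092]);


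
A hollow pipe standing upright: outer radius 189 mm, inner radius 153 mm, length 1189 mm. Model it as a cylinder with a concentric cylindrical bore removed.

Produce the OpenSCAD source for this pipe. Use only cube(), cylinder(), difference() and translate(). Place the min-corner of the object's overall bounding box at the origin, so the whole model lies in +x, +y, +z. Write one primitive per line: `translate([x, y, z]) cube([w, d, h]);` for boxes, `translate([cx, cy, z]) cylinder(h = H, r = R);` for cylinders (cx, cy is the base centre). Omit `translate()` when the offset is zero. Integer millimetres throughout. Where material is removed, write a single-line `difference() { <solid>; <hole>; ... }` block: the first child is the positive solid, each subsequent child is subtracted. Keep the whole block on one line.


difference() { translate([189, 189, 0]) cylinder(h = 1189, r = 189); translate([189, 189, 0]) cylinder(h = 1189, r = 153); }


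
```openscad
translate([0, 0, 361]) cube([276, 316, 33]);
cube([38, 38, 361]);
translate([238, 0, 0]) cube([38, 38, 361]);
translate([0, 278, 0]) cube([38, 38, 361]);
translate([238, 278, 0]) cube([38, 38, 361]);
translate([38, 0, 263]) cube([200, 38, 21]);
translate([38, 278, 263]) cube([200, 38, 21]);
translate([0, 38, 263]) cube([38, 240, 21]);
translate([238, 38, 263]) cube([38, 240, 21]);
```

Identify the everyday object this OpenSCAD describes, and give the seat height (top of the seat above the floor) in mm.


A stool. The seat height is 394 mm.

A 276×316×33 slab at z = 361 on four corner posts — a stool. The seat top is 361 + 33 = 394 mm.


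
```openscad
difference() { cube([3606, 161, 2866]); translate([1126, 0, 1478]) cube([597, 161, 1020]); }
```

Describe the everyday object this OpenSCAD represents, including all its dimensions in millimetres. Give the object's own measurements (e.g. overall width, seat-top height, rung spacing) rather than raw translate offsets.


A wall 3606 mm long (x), 161 mm thick (y), 2866 mm tall, with a rectangular window opening cut through it. The opening is 597 mm wide and 1020 mm tall; its sill is at z = 1478 mm and its near (−x) edge is 1126 mm from the wall's −x end. The opening passes through the full wall thickness.


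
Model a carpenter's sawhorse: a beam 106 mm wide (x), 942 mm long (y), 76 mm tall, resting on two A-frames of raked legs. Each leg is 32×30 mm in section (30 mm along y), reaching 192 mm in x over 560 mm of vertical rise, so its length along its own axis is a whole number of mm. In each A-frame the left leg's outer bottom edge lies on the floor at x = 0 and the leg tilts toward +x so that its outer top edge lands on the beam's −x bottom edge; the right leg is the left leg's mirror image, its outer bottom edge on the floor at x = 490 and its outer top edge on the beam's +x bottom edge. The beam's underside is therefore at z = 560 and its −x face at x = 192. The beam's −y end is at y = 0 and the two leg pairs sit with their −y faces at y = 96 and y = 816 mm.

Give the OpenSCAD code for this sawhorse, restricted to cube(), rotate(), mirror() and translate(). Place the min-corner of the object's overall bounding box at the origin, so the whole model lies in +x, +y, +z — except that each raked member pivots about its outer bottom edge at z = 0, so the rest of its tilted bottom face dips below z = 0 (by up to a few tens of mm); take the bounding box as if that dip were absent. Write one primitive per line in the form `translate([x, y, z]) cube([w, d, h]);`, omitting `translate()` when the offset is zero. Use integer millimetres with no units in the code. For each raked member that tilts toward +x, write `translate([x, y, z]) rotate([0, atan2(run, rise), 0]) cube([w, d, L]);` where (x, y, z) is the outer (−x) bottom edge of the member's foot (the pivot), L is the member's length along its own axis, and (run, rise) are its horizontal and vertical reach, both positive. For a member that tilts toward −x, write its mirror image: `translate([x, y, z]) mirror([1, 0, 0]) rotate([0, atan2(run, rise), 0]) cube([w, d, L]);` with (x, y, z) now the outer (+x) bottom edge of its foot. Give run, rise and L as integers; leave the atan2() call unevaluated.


// leg length = √(192² + 560²) = 592
// right-leg outer foot x = 2·192 + 106 = 490
// beam min-corner = (192, 0, 560)
translate([192, 0, 560]) cube([106, 942, 76]);
translate([0, 96, 0]) rotate([0, atan2(192, 560), 0]) cube([32, 30, 592]);
translate([490, 96, 0]) mirror([1, 0, 0]) rotate([0, atan2(192, 560), 0]) cube([32, 30, 592]);
translate([0, 816, 0]) rotate([0, atan2(192, 560), 0]) cube([32, 30, 592]);
translate([490, 816, 0]) mirror([1, 0, 0]) rotate([0, atan2(192, 560), 0]) cube([32, 30, 592]);


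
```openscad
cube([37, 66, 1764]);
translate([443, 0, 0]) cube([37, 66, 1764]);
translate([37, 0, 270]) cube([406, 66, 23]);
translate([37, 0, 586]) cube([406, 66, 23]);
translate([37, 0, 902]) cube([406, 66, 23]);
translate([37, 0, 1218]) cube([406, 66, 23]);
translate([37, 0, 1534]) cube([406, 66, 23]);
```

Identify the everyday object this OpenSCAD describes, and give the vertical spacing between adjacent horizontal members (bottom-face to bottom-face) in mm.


A ladder. The rung spacing is 316 mm.

Two tall 37×66 posts with 5 short bars between them — a ladder. Adjacent rungs sit at z = 270 and z = 586, so the spacing is 586 − 270 = 316 mm.


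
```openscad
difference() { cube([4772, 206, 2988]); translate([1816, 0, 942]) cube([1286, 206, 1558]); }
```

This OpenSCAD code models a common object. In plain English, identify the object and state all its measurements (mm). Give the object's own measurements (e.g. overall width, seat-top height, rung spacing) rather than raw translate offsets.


A wall 4772 mm long (x), 206 mm thick (y), 2988 mm tall, with a rectangular window opening cut through it. The opening is 1286 mm wide and 1558 mm tall; its sill is at z = 942 mm and its near (−x) edge is 1816 mm from the wall's −x end. The opening passes through the full wall thickness.


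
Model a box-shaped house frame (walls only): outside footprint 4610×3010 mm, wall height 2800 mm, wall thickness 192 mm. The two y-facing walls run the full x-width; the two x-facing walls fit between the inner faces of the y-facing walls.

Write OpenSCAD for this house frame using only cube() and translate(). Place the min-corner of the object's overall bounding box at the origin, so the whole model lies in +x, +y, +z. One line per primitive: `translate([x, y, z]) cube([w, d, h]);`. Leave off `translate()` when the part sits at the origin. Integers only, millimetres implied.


cube([4610, 192, 2800]);
translate([0, 2818, 0]) cube([4610, 192, 2800]);
translate([0, 192, 0]) cube([192, 2626, 2800]);
translate([4418, 192, 0]) cube([192, 2626, 2800]);


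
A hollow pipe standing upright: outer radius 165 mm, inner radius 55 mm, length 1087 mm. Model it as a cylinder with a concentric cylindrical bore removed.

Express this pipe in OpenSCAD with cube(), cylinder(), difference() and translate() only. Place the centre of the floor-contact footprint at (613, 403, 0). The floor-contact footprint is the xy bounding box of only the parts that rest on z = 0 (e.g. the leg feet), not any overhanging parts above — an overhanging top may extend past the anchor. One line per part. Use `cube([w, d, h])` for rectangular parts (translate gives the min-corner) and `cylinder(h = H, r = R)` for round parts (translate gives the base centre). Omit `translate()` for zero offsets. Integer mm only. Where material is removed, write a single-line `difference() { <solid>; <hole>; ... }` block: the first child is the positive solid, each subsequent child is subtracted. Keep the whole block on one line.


difference() { translate([613, 403, 0]) cylinder(h = 1087, r = 165); translate([613, 403, 0]) cylinder(h = 1087, r = 55); }


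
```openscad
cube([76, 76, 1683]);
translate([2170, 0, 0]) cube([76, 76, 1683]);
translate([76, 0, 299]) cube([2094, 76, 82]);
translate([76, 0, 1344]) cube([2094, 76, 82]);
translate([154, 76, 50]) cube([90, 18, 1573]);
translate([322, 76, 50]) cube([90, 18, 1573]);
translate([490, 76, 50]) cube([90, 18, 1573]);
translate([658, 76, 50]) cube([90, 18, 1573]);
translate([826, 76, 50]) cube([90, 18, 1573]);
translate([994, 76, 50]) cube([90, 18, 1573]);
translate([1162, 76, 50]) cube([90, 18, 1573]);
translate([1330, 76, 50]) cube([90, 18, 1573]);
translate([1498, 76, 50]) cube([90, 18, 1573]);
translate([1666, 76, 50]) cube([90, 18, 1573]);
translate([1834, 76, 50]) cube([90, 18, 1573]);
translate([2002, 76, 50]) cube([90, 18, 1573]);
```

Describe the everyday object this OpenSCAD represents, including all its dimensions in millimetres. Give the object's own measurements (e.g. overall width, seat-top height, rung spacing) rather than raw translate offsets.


A fence section. Two 76×76 mm posts, 1683 mm tall, stand on the floor with a clear span of 2094 mm between their inner faces. Two horizontal rails of 76×82 mm section span the gap between the posts with their undersides at z = 299 mm and z = 1344 mm, flush with the posts' −y face. 12 pickets, each 90 mm wide, 18 mm thick and 1573 mm tall, are fixed to the +y face of the rails with their bottoms at z = 50 mm, spaced across the span with a 78 mm gap after the −x post and between neighbouring pickets and before the +x post.


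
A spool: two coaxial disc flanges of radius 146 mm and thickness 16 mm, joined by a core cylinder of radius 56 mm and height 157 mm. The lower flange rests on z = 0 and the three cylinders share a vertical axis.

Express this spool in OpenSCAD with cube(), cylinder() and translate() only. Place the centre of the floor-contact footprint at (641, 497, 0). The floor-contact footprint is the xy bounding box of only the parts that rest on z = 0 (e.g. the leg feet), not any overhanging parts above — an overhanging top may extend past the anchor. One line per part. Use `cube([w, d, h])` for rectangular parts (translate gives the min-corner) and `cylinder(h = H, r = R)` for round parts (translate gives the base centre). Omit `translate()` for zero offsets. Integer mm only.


translate([641, 497, 0]) cylinder(h = 16, r = 146);
translate([641, 497, 16]) cylinder(h = 157, r = 56);
translate([641, 497, 173]) cylinder(h = 16, r = 146);


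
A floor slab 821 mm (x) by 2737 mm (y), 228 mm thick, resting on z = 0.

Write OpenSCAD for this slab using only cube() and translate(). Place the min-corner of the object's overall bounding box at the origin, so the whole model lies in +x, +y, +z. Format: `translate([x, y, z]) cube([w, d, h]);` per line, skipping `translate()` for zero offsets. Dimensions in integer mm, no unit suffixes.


cube([821, 2737, 228]);


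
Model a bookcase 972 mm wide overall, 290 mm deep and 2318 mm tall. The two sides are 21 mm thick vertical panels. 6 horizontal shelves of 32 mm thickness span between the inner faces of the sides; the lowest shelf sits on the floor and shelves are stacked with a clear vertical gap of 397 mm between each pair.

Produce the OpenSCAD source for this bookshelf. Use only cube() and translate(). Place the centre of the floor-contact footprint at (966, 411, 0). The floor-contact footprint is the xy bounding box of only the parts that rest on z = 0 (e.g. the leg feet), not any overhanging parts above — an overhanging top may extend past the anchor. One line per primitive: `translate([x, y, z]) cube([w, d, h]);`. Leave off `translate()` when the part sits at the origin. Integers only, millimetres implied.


translate([480, 266, 0]) cube([21, 290, 2318]);
translate([1431, 266, 0]) cube([21, 290, 2318]);
translate([501, 266, 0]) cube([930, 290, 32]);
translate([501, 266, 429]) cube([930, 290, 32]);
translate([501, 266, 858]) cube([930, 290, 32]);
translate([501, 266, 1287]) cube([930, 290, 32]);
translate([501, 266, 1716]) cube([930, 290, 32]);
translate([501, 266, 2145]) cube([930, 290, 32]);


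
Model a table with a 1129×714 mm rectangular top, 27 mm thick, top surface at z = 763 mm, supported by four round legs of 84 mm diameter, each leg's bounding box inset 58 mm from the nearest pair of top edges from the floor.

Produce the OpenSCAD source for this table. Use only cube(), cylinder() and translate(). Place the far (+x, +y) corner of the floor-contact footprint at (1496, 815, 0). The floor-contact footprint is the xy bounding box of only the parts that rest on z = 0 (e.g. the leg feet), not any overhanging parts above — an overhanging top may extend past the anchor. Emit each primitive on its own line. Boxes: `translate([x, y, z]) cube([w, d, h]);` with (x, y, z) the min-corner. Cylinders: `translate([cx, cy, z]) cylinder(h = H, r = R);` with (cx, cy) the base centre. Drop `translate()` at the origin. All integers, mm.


translate([425, 159, 736]) cube([1129, 714, 27]);
translate([525, 259, 0]) cylinder(h = 736, r = 42);
translate([1454, 259, 0]) cylinder(h = 736, r = 42);
translate([525, 773, 0]) cylinder(h = 736, r = 42);
translate([1454, 773, 0]) cylinder(h = 736, r = 42);


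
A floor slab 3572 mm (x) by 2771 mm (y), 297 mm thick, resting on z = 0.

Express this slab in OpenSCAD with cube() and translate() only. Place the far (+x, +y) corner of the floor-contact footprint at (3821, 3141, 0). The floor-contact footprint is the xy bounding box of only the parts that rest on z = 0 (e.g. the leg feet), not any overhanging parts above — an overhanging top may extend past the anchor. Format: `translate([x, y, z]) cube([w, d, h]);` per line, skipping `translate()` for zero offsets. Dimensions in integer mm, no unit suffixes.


translate([249, 370, 0]) cube([3572, 2771, 297]);


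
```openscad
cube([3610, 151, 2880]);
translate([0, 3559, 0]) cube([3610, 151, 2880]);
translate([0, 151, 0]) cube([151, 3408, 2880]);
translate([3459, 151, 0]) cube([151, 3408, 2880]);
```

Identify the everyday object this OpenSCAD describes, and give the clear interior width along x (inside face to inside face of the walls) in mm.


A house (or room) frame. The interior width is 3308 mm.

Four 2880 mm walls enclosing a rectangle with no floor or roof — a room or house frame. Outside width is 3610 mm and wall thickness is 151 mm, so the interior width is 3610 − 2 × 151 = 3308 mm.


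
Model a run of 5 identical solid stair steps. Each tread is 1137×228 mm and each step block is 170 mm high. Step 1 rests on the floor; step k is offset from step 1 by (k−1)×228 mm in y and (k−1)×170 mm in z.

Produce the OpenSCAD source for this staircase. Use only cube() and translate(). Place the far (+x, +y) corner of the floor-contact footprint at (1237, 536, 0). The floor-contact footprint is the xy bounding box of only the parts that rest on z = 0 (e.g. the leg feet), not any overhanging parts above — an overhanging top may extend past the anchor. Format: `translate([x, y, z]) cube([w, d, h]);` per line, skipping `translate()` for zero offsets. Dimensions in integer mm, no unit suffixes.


translate([100, 308, 0]) cube([1137, 228, 170]);
translate([100, 536, 170]) cube([1137, 228, 170]);
translate([100, 764, 340]) cube([1137, 228, 170]);
translate([100, 992, 510]) cube([1137, 228, 170]);
translate([100, 1220, 680]) cube([1137, 228, 170]);


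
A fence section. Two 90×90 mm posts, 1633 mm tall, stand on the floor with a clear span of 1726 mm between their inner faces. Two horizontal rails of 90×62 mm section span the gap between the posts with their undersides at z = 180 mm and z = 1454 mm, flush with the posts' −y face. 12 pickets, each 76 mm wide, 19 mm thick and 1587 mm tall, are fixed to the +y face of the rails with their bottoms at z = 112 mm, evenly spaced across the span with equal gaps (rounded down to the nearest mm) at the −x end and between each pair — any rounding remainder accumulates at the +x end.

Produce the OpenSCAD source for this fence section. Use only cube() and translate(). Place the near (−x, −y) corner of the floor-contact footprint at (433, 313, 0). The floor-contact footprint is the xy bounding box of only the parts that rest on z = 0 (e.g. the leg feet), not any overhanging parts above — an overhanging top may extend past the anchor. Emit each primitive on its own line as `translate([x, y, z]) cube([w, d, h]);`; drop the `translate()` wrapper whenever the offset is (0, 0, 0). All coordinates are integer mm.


translate([433, 313, 0]) cube([90, 90, 1633]);
translate([2249, 313, 0]) cube([90, 90, 1633]);
translate([523, 313, 180]) cube([1726, 90, 62]);
translate([523, 313, 1454]) cube([1726, 90, 62]);
translate([585, 403, 112]) cube([76, 19, 1587]);
translate([723, 403, 112]) cube([76, 19, 1587]);
translate([861, 403, 112]) cube([76, 19, 1587]);
translate([999, 403, 112]) cube([76, 19, 1587]);
translate([1137, 403, 112]) cube([76, 19, 1587]);
translate([1275, 403, 112]) cube([76, 19, 1587]);
translate([1413, 403, 112]) cube([76, 19, 1587]);
translate([1551, 403, 112]) cube([76, 19, 1587]);
translate([1689, 403, 112]) cube([76, 19, 1587]);
translate([1827, 403, 112]) cube([76, 19, 1587]);
translate([1965, 403, 112]) cube([76, 19, 1587]);
translate([2103, 403, 112]) cube([76, 19, 1587]);


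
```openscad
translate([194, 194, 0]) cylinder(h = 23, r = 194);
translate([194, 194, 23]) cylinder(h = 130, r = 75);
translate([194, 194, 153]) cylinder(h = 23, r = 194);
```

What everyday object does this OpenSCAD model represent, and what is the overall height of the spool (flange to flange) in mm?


A spool. The overall height is 176 mm.

Three coaxial cylinders, large–small–large — a spool. Two 23 mm flanges and a 130 mm core give 23 + 130 + 23 = 176 mm.


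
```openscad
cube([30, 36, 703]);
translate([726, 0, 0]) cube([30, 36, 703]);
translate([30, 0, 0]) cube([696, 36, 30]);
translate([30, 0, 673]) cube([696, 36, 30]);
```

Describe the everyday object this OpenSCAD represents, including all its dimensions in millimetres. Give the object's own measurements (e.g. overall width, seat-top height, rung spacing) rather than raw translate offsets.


A rectangular picture frame lying in the x–z plane (depth along y). The opening is 696 mm wide (x) by 643 mm tall (z), surrounded by a border 30 mm wide on all four sides. The frame is 36 mm deep and is made of two full-height vertical stiles with two horizontal rails fitted between them.


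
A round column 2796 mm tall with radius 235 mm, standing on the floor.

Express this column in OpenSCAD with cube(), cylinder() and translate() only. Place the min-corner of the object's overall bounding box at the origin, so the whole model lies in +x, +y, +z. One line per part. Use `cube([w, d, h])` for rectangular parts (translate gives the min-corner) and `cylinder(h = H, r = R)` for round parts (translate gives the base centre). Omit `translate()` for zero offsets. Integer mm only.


translate([235, 235, 0]) cylinder(h = 2796, r = 235);


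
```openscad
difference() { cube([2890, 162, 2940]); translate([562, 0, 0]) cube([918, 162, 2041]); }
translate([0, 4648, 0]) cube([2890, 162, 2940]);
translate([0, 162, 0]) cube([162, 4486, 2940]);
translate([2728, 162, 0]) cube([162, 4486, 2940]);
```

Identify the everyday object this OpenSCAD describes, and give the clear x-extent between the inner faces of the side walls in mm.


A single room. The interior width is 2566 mm.

Four walls enclosing a rectangle with a door in the front wall — a room. Outside width 2890 minus two 162 mm walls gives 2566 mm.


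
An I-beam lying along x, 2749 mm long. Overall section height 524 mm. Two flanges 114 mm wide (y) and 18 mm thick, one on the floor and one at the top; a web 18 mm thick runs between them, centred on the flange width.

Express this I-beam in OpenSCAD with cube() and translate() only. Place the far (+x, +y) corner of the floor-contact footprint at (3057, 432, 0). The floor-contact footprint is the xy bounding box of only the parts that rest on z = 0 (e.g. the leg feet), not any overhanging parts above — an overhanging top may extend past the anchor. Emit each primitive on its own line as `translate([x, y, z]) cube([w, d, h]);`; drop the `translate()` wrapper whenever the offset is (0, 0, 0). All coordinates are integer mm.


translate([308, 318, 0]) cube([2749, 114, 18]);
translate([308, 366, 18]) cube([2749, 18, 488]);
translate([308, 318, 506]) cube([2749, 114, 18]);


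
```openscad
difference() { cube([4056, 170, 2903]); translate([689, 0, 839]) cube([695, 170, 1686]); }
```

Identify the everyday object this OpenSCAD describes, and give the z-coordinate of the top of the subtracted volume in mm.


A wall with a window opening. The window head height is 2525 mm.

A wall with a rectangular opening subtracted — a window. Sill at z = 839, opening 1686 mm tall, so the head is at 839 + 1686 = 2525 mm.


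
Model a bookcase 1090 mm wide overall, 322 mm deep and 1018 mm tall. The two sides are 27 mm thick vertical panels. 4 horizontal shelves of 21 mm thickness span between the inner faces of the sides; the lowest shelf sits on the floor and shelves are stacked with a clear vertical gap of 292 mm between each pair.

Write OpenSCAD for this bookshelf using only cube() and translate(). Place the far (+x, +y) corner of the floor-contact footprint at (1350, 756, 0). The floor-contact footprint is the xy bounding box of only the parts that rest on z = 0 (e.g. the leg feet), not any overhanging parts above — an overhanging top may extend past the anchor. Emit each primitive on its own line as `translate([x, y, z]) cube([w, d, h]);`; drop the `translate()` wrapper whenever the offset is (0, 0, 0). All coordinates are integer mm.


translate([260, 434, 0]) cube([27, 322, 1018]);
translate([1323, 434, 0]) cube([27, 322, 1018]);
translate([287, 434, 0]) cube([1036, 322, 21]);
translate([287, 434, 313]) cube([1036, 322, 21]);
translate([287, 434, 626]) cube([1036, 322, 21]);
translate([287, 434, 939]) cube([1036, 322, 21]);
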